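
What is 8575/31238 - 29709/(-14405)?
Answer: 1051572617/449983390 ≈ 2.3369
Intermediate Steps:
8575/31238 - 29709/(-14405) = 8575*(1/31238) - 29709*(-1/14405) = 8575/31238 + 29709/14405 = 1051572617/449983390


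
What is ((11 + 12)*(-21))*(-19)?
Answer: 9177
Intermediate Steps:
((11 + 12)*(-21))*(-19) = (23*(-21))*(-19) = -483*(-19) = 9177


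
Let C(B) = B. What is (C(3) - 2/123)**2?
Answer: 134689/15129 ≈ 8.9027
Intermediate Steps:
(C(3) - 2/123)**2 = (3 - 2/123)**2 = (367/123)**2 = 134689/15129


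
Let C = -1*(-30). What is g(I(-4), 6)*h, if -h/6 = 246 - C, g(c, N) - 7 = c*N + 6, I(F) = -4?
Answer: 14256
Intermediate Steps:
g(c, N) = 13 + N*c (g(c, N) = 7 + (c*N + 6) = 7 + (N*c + 6) = 7 + (6 + N*c) = 13 + N*c)
C = 30
h = -1296 (h = -6*(246 - 1*30) = -6*(246 - 30) = -6*216 = -1296)
g(I(-4), 6)*h = (13 + 6*(-4))*(-1296) = (13 - 24)*(-1296) = -11*(-1296) = 14256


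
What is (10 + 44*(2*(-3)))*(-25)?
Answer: 6350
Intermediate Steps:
(10 + 44*(2*(-3)))*(-25) = (10 + 44*(-6))*(-25) = (10 - 264)*(-25) = -254*(-25) = 6350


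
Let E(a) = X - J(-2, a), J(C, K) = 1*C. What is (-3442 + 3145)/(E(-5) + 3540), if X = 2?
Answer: -297/3544 ≈ -0.083804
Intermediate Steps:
J(C, K) = C
E(a) = 4 (E(a) = 2 - 1*(-2) = 2 + 2 = 4)
(-3442 + 3145)/(E(-5) + 3540) = (-3442 + 3145)/(4 + 3540) = -297/3544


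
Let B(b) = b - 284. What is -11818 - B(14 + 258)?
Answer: -11806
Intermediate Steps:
B(b) = -284 + b
-11818 - B(14 + 258) = -11818 - (-284 + (14 + 258)) = -11818 - (-284 + 272) = -11818 - 1*(-12) = -11818 + 12 = -11806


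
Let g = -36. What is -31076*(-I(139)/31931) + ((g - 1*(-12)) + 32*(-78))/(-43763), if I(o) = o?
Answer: 189117545452/1397396353 ≈ 135.34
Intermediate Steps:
-31076*(-I(139)/31931) + ((g - 1*(-12)) + 32*(-78))/(-43763) = -31076/((-31931/139)) + ((-36 - 1*(-12)) + 32*(-78))/(-43763) = -31076/((-31931*1/139)) + ((-36 + 12) - 2496)*(-1/43763) = -31076/(-31931/139) + (-24 - 2496)*(-1/43763) = -31076*(-139/31931) - 2520*(-1/43763) = 4319564/31931 + 2520/43763 = 189117545452/1397396353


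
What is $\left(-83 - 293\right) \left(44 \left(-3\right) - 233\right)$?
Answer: $137240$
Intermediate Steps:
$\left(-83 - 293\right) \left(44 \left(-3\right) - 233\right) = - 376 \left(-132 - 233\right) = \left(-376\right) \left(-365\right) = 137240$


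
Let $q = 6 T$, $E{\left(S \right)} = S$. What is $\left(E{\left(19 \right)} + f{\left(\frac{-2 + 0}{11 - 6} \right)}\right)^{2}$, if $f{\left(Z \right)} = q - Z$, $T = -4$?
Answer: $\frac{529}{25} \approx 21.16$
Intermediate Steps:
$q = -24$ ($q = 6 \left(-4\right) = -24$)
$f{\left(Z \right)} = -24 - Z$
$\left(E{\left(19 \right)} + f{\left(\frac{-2 + 0}{11 - 6} \right)}\right)^{2} = \left(19 - \left(24 + \frac{-2 + 0}{11 - 6}\right)\right)^{2} = \left(19 - \left(24 - \frac{2}{5}\right)\right)^{2} = \left(19 - \frac{118}{5}\right)^{2} = \left(- \frac{23}{5}\right)^{2} = \frac{529}{25}$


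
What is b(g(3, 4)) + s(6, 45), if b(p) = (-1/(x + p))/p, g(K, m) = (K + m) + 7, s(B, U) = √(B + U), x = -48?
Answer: 1/476 + √51 ≈ 7.1435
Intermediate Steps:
g(K, m) = 7 + K + m
b(p) = -1/(p*(-48 + p)) (b(p) = (-1/(-48 + p))/p = -1/(p*(-48 + p)))
b(g(3, 4)) + s(6, 45) = -1/((7 + 3 + 4)*(-48 + (7 + 3 + 4))) + √(6 + 45) = -1/(14*(-48 + 14)) + √51 = -1*1/14/(-34) + √51 = -1*1/14*(-1/34) + √51 = 1/476 + √51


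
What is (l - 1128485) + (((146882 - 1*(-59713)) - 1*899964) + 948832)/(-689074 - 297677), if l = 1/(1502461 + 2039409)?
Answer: -3943992518750828509/3494943764370 ≈ -1.1285e+6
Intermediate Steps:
l = 1/3541870 ≈ 2.8234e-7
(l - 1128485) + (((146882 - 1*(-59713)) - 1*899964) + 948832)/(-689074 - 297677) = (1/3541870 - 1128485) + (((146882 - 1*(-59713)) - 1*899964) + 948832)/(-689074 - 297677) = -3996947166949/3541870 + (((146882 + 59713) - 899964) + 948832)/(-986751) = -3996947166949/3541870 + ((206595 - 899964) + 948832)*(-1/986751) = -3996947166949/3541870 + (-693369 + 948832)*(-1/986751) = -3996947166949/3541870 + 255463*(-1/986751) = -3996947166949/3541870 - 255463/986751 = -3943992518750828509/3494943764370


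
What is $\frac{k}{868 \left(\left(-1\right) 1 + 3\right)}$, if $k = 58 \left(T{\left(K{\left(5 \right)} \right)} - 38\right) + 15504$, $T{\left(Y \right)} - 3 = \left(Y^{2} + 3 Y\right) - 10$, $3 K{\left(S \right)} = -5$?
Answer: $\frac{1853}{252} \approx 7.3532$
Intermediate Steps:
$K{\left(S \right)} = - \frac{5}{3}$ ($K{\left(S \right)} = \frac{1}{3} \left(-5\right) = - \frac{5}{3}$)
$T{\left(Y \right)} = -7 + Y^{2} + 3 Y$ ($T{\left(Y \right)} = 3 - \left(10 - Y^{2} - 3 Y\right) = 3 + \left(-10 + Y^{2} + 3 Y\right) = -7 + Y^{2} + 3 Y$)
$k = \frac{114886}{9}$ ($k = 58 \left(\left(-7 + \left(- \frac{5}{3}\right)^{2} + 3 \left(- \frac{5}{3}\right)\right) - 38\right) + 15504 = 58 \left(\left(-7 + \frac{25}{9} - 5\right) - 38\right) + 15504 = 58 \left(- \frac{83}{9} - 38\right) + 15504 = 58 \left(- \frac{425}{9}\right) + 15504 = - \frac{24650}{9} + 15504 = \frac{114886}{9} \approx 12765.0$)
$\frac{k}{868 \left(\left(-1\right) 1 + 3\right)} = \frac{114886}{9 \cdot 868 \left(\left(-1\right) 1 + 3\right)} = \frac{114886}{9 \cdot 868 \left(-1 + 3\right)} = \frac{114886}{9 \cdot 868 \cdot 2} = \frac{114886}{9 \cdot 1736} = \frac{114886}{9} \cdot \frac{1}{1736} = \frac{1853}{252}$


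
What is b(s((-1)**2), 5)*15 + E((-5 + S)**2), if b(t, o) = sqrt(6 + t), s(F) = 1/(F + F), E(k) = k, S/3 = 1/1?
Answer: 4 + 15*sqrt(26)/2 ≈ 42.243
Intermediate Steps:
S = 3 (S = 3/1 = 3*1 = 3)
s(F) = 1/(2*F)
b(s((-1)**2), 5)*15 + E((-5 + S)**2) = sqrt(6 + 1/(2*((-1)**2)))*15 + (-5 + 3)**2 = sqrt(6 + (1/2)/1)*15 + (-2)**2 = sqrt(6 + (1/2)*1)*15 + 4 = sqrt(6 + 1/2)*15 + 4 = sqrt(13/2)*15 + 4 = (sqrt(26)/2)*15 + 4 = 15*sqrt(26)/2 + 4 = 4 + 15*sqrt(26)/2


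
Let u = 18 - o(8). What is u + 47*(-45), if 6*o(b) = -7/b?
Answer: -100649/48 ≈ -2096.9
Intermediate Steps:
o(b) = -7/(6*b) (o(b) = (-7/b)/6 = -7/(6*b))
u = 871/48 (u = 18 - (-7)/(6*8) = 18 - 1*(-7/48) = 18 + 7/48 = 871/48 ≈ 18.146)
u + 47*(-45) = 871/48 + 47*(-45) = 871/48 - 2115 = -100649/48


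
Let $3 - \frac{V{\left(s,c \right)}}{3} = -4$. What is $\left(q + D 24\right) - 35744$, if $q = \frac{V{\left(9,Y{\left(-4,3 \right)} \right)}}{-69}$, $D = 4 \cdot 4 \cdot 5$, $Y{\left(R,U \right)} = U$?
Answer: $- \frac{777959}{23} \approx -33824.0$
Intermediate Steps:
$V{\left(s,c \right)} = 21$ ($V{\left(s,c \right)} = 9 - -12 = 9 + 12 = 21$)
$D = 80$ ($D = 16 \cdot 5 = 80$)
$q = - \frac{7}{23}$ ($q = \frac{21}{-69} = 21 \left(- \frac{1}{69}\right) = - \frac{7}{23} \approx -0.30435$)
$\left(q + D 24\right) - 35744 = \left(- \frac{7}{23} + 80 \cdot 24\right) - 35744 = \left(- \frac{7}{23} + 1920\right) - 35744 = \frac{44153}{23} - 35744 = - \frac{777959}{23}$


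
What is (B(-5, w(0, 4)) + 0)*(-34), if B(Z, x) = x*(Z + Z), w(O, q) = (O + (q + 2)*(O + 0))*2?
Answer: 0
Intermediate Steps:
w(O, q) = 2*O + 2*O*(2 + q) (w(O, q) = (O + (2 + q)*O)*2 = (O + O*(2 + q))*2 = 2*O + 2*O*(2 + q))
B(Z, x) = 2*Z*x (B(Z, x) = x*(2*Z) = 2*Z*x)
(B(-5, w(0, 4)) + 0)*(-34) = (2*(-5)*(2*0*(3 + 4)) + 0)*(-34) = (2*(-5)*(2*0*7) + 0)*(-34) = (2*(-5)*0 + 0)*(-34) = (0 + 0)*(-34) = 0*(-34) = 0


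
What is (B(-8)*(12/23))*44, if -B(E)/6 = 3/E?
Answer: 1188/23 ≈ 51.652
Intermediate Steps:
B(E) = -18/E
(B(-8)*(12/23))*44 = ((-18/(-8))*(12/23))*44 = ((-18*(-⅛))*(12*(1/23)))*44 = ((9/4)*(12/23))*44 = (27/23)*44 = 1188/23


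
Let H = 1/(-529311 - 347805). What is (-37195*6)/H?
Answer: 195745977720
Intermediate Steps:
H = -1/877116 (H = 1/(-877116) = -1/877116 ≈ -1.1401e-6)
(-37195*6)/H = (-37195*6)/(-1/877116) = -223170*(-877116) = 195745977720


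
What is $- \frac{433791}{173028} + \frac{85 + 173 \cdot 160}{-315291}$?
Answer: $- \frac{15730502289}{6061574572} \approx -2.5951$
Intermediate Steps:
$- \frac{433791}{173028} + \frac{85 + 173 \cdot 160}{-315291} = \left(-433791\right) \frac{1}{173028} + \left(85 + 27680\right) \left(- \frac{1}{315291}\right) = - \frac{144597}{57676} + 27765 \left(- \frac{1}{315291}\right) = - \frac{144597}{57676} - \frac{9255}{105097} = - \frac{15730502289}{6061574572}$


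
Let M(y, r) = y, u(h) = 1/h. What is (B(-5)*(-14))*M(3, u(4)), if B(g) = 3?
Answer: -126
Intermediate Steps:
(B(-5)*(-14))*M(3, u(4)) = (3*(-14))*3 = -42*3 = -126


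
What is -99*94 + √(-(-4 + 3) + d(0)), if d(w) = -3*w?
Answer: -9305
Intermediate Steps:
-99*94 + √(-(-4 + 3) + d(0)) = -99*94 + √(-(-4 + 3) - 3*0) = -9306 + √(-1*(-1) + 0) = -9306 + √(1 + 0) = -9306 + √1 = -9306 + 1 = -9305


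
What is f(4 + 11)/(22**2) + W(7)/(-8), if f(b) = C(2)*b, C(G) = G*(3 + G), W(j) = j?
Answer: -547/968 ≈ -0.56508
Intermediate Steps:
f(b) = 10*b (f(b) = (2*(3 + 2))*b = (2*5)*b = 10*b)
f(4 + 11)/(22**2) + W(7)/(-8) = (10*(4 + 11))/(22**2) + 7/(-8) = (10*15)/484 + 7*(-1/8) = 150*(1/484) - 7/8 = 75/242 - 7/8 = -547/968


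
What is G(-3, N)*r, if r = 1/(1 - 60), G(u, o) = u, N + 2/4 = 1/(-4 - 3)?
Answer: 3/59 ≈ 0.050847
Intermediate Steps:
N = -9/14 (N = -½ + 1/(-4 - 3) = -½ + 1/(-7) = -½ - ⅐ = -9/14 ≈ -0.64286)
r = -1/59 (r = 1/(-59) = -1/59 ≈ -0.016949)
G(-3, N)*r = -3*(-1/59) = 3/59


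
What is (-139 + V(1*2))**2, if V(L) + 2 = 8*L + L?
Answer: 15129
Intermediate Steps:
V(L) = -2 + 9*L (V(L) = -2 + (8*L + L) = -2 + 9*L)
(-139 + V(1*2))**2 = (-139 + (-2 + 9*(1*2)))**2 = (-139 + (-2 + 9*2))**2 = (-139 + (-2 + 18))**2 = (-139 + 16)**2 = (-123)**2 = 15129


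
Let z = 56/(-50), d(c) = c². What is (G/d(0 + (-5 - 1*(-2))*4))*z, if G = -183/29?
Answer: 427/8700 ≈ 0.049080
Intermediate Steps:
G = -183/29 (G = -183*1/29 = -183/29 ≈ -6.3103)
z = -28/25 (z = 56*(-1/50) = -28/25 ≈ -1.1200)
(G/d(0 + (-5 - 1*(-2))*4))*z = -183/(29*(0 + (-5 - 1*(-2))*4)²)*(-28/25) = -183/(29*(0 + (-5 + 2)*4)²)*(-28/25) = -183/(29*(0 - 3*4)²)*(-28/25) = -183/(29*(0 - 12)²)*(-28/25) = -183/(29*((-12)²))*(-28/25) = -183/29/144*(-28/25) = -183/29*1/144*(-28/25) = -61/1392*(-28/25) = 427/8700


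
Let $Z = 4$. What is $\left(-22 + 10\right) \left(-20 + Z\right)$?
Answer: $192$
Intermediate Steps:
$\left(-22 + 10\right) \left(-20 + Z\right) = \left(-22 + 10\right) \left(-20 + 4\right) = \left(-12\right) \left(-16\right) = 192$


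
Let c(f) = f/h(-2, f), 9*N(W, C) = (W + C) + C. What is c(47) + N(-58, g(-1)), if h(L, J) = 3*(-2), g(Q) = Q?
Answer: -29/2 ≈ -14.500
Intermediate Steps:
N(W, C) = W/9 + 2*C/9 (N(W, C) = ((W + C) + C)/9 = ((C + W) + C)/9 = (W + 2*C)/9 = W/9 + 2*C/9)
h(L, J) = -6
c(f) = -f/6 (c(f) = f/(-6) = f*(-1/6) = -f/6)
c(47) + N(-58, g(-1)) = -1/6*47 + ((1/9)*(-58) + (2/9)*(-1)) = -47/6 + (-58/9 - 2/9) = -47/6 - 20/3 = -29/2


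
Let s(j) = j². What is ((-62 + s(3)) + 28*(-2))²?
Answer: 11881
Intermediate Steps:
((-62 + s(3)) + 28*(-2))² = ((-62 + 3²) + 28*(-2))² = ((-62 + 9) - 56)² = (-53 - 56)² = (-109)² = 11881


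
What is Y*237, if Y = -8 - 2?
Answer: -2370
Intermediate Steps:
Y = -10
Y*237 = -10*237 = -2370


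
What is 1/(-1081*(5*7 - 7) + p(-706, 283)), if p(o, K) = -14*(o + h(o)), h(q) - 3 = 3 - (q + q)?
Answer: -1/40236 ≈ -2.4853e-5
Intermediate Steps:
h(q) = 6 - 2*q (h(q) = 3 + (3 - (q + q)) = 3 + (3 - 2*q) = 6 - 2*q)
p(o, K) = -84 + 14*o (p(o, K) = -14*(o + (6 - 2*o)) = -14*(6 - o) = -84 + 14*o)
1/(-1081*(5*7 - 7) + p(-706, 283)) = 1/(-1081*(5*7 - 7) + (-84 + 14*(-706))) = 1/(-1081*(35 - 7) + (-84 - 9884)) = 1/(-1081*28 - 9968) = 1/(-30268 - 9968) = 1/(-40236) = -1/40236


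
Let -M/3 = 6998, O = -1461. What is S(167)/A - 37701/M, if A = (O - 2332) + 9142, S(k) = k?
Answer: 68389549/37432302 ≈ 1.8270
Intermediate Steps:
M = -20994 (M = -3*6998 = -20994)
A = 5349 (A = (-1461 - 2332) + 9142 = -3793 + 9142 = 5349)
S(167)/A - 37701/M = 167/5349 - 37701/(-20994) = 167*(1/5349) - 37701*(-1/20994) = 167/5349 + 12567/6998 = 68389549/37432302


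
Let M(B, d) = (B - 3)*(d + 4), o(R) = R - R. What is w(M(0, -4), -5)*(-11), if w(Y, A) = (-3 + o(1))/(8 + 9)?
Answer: 33/17 ≈ 1.9412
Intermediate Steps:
o(R) = 0
M(B, d) = (-3 + B)*(4 + d)
w(Y, A) = -3/17 (w(Y, A) = (-3 + 0)/(8 + 9) = -3/17)
w(M(0, -4), -5)*(-11) = -3/17*(-11) = 33/17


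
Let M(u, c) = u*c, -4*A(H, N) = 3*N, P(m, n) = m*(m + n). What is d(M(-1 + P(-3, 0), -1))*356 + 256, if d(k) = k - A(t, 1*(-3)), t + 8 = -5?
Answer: -3393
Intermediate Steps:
t = -13 (t = -8 - 5 = -13)
A(H, N) = -3*N/4
M(u, c) = c*u
d(k) = -9/4 + k (d(k) = k - (-3)*1*(-3)/4 = k - (-3)*(-3)/4 = k - 1*9/4 = k - 9/4 = -9/4 + k)
d(M(-1 + P(-3, 0), -1))*356 + 256 = (-9/4 - (-1 - 3*(-3 + 0)))*356 + 256 = (-9/4 - (-1 - 3*(-3)))*356 + 256 = (-9/4 - (-1 + 9))*356 + 256 = (-9/4 - 1*8)*356 + 256 = (-9/4 - 8)*356 + 256 = -41/4*356 + 256 = -3649 + 256 = -3393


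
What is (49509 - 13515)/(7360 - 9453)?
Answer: -5142/299 ≈ -17.197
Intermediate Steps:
(49509 - 13515)/(7360 - 9453) = 35994/(-2093) = 35994*(-1/2093) = -5142/299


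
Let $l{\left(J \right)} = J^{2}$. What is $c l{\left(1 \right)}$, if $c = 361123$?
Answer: $361123$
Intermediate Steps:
$c l{\left(1 \right)} = 361123 \cdot 1^{2} = 361123 \cdot 1 = 361123$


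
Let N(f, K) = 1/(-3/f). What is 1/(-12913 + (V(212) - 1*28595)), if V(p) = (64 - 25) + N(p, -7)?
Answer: -3/124619 ≈ -2.4073e-5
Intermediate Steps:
N(f, K) = -f/3
V(p) = 39 - p/3 (V(p) = (64 - 25) - p/3 = 39 - p/3)
1/(-12913 + (V(212) - 1*28595)) = 1/(-12913 + ((39 - ⅓*212) - 1*28595)) = 1/(-12913 + ((39 - 212/3) - 28595)) = 1/(-12913 + (-95/3 - 28595)) = 1/(-12913 - 85880/3) = 1/(-124619/3) = -3/124619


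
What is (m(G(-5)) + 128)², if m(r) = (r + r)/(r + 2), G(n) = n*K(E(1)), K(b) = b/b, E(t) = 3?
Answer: 155236/9 ≈ 17248.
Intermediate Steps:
K(b) = 1
G(n) = n (G(n) = n*1 = n)
m(r) = 2*r/(2 + r) (m(r) = (2*r)/(2 + r) = 2*r/(2 + r))
(m(G(-5)) + 128)² = (2*(-5)/(2 - 5) + 128)² = (2*(-5)/(-3) + 128)² = (2*(-5)*(-⅓) + 128)² = (10/3 + 128)² = (394/3)² = 155236/9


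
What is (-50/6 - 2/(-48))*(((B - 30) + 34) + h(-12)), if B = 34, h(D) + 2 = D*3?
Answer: 0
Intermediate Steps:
h(D) = -2 + 3*D (h(D) = -2 + D*3 = -2 + 3*D)
(-50/6 - 2/(-48))*(((B - 30) + 34) + h(-12)) = (-50/6 - 2/(-48))*(((34 - 30) + 34) + (-2 + 3*(-12))) = (-50*1/6 - 2*(-1/48))*((4 + 34) + (-2 - 36)) = (-25/3 + 1/24)*(38 - 38) = -199/24*0 = 0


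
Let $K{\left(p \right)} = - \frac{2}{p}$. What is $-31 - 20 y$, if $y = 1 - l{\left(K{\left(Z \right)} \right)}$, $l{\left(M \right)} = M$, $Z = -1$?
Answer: $-11$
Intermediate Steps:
$y = -1$ ($y = 1 - - \frac{2}{-1} = 1 - \left(-2\right) \left(-1\right) = 1 - 2 = -1$)
$-31 - 20 y = -31 - -20 = -31 + 20 = -11$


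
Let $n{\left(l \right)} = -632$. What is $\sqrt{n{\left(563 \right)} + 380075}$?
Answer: $\sqrt{379443} \approx 615.99$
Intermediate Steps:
$\sqrt{n{\left(563 \right)} + 380075} = \sqrt{-632 + 380075} = \sqrt{379443}$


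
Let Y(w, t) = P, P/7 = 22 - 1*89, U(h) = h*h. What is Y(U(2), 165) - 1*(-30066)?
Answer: 29597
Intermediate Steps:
U(h) = h²
P = -469 (P = 7*(22 - 1*89) = 7*(22 - 89) = 7*(-67) = -469)
Y(w, t) = -469
Y(U(2), 165) - 1*(-30066) = -469 - 1*(-30066) = -469 + 30066 = 29597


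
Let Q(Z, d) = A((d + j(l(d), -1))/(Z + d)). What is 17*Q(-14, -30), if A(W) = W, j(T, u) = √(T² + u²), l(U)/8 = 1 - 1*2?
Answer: 255/22 - 17*√65/44 ≈ 8.4760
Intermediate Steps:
l(U) = -8 (l(U) = 8*(1 - 1*2) = 8*(1 - 2) = 8*(-1) = -8)
Q(Z, d) = (d + √65)/(Z + d) (Q(Z, d) = (d + √((-8)² + (-1)²))/(Z + d) = (d + √(64 + 1))/(Z + d) = (d + √65)/(Z + d))
17*Q(-14, -30) = 17*((-30 + √65)/(-14 - 30)) = 17*((-30 + √65)/(-44)) = 17*(-(-30 + √65)/44) = 17*(15/22 - √65/44) = 255/22 - 17*√65/44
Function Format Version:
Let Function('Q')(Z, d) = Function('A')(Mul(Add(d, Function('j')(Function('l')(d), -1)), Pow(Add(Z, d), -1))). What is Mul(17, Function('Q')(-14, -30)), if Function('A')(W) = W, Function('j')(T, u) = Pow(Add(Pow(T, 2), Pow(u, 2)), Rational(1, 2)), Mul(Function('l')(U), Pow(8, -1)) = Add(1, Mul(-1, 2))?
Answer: Add(Rational(255, 22), Mul(Rational(-17, 44), Pow(65, Rational(1, 2)))) ≈ 8.4760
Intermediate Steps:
Function('l')(U) = -8 (Function('l')(U) = Mul(8, Add(1, Mul(-1, 2))) = Mul(8, Add(1, -2)) = Mul(8, -1) = -8)
Function('Q')(Z, d) = Mul(Pow(Add(Z, d), -1), Add(d, Pow(65, Rational(1, 2)))) (Function('Q')(Z, d) = Mul(Add(d, Pow(Add(Pow(-8, 2), Pow(-1, 2)), Rational(1, 2))), Pow(Add(Z, d), -1)) = Mul(Add(d, Pow(Add(64, 1), Rational(1, 2))), Pow(Add(Z, d), -1)) = Mul(Add(d, Pow(65, Rational(1, 2))), Pow(Add(Z, d), -1)) = Mul(Pow(Add(Z, d), -1), Add(d, Pow(65, Rational(1, 2)))))
Mul(17, Function('Q')(-14, -30)) = Mul(17, Mul(Pow(Add(-14, -30), -1), Add(-30, Pow(65, Rational(1, 2))))) = Mul(17, Mul(Pow(-44, -1), Add(-30, Pow(65, Rational(1, 2))))) = Mul(17, Mul(Rational(-1, 44), Add(-30, Pow(65, Rational(1, 2))))) = Mul(17, Add(Rational(15, 22), Mul(Rational(-1, 44), Pow(65, Rational(1, 2))))) = Add(Rational(255, 22), Mul(Rational(-17, 44), Pow(65, Rational(1, 2))))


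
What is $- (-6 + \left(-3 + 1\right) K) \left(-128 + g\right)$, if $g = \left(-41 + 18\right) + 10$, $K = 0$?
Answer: $-846$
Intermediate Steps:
$g = -13$ ($g = -23 + 10 = -13$)
$- (-6 + \left(-3 + 1\right) K) \left(-128 + g\right) = - (-6 + \left(-3 + 1\right) 0) \left(-128 - 13\right) = - (-6 - 0) \left(-141\right) = - (-6 + 0) \left(-141\right) = \left(-1\right) \left(-6\right) \left(-141\right) = 6 \left(-141\right) = -846$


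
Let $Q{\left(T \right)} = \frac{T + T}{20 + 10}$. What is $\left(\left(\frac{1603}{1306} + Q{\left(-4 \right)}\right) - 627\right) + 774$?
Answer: $\frac{2898551}{19590} \approx 147.96$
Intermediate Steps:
$Q{\left(T \right)} = \frac{T}{15}$ ($Q{\left(T \right)} = \frac{2 T}{30} = 2 T \frac{1}{30} = \frac{T}{15}$)
$\left(\left(\frac{1603}{1306} + Q{\left(-4 \right)}\right) - 627\right) + 774 = \left(\left(\frac{1603}{1306} + \frac{1}{15} \left(-4\right)\right) - 627\right) + 774 = \left(\left(1603 \cdot \frac{1}{1306} - \frac{4}{15}\right) - 627\right) + 774 = \left(\left(\frac{1603}{1306} - \frac{4}{15}\right) - 627\right) + 774 = \left(\frac{18821}{19590} - 627\right) + 774 = - \frac{12264109}{19590} + 774 = \frac{2898551}{19590}$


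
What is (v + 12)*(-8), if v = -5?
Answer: -56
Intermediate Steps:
(v + 12)*(-8) = (-5 + 12)*(-8) = 7*(-8) = -56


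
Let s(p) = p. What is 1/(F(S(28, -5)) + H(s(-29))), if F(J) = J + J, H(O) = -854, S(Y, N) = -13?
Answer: -1/880 ≈ -0.0011364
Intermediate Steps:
F(J) = 2*J
1/(F(S(28, -5)) + H(s(-29))) = 1/(2*(-13) - 854) = 1/(-26 - 854) = 1/(-880) = -1/880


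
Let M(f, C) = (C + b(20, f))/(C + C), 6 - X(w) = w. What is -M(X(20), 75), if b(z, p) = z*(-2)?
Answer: -7/30 ≈ -0.23333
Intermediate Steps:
X(w) = 6 - w
b(z, p) = -2*z
M(f, C) = (-40 + C)/(2*C) (M(f, C) = (C - 2*20)/(C + C) = (C - 40)/((2*C)) = (-40 + C)*(1/(2*C)) = (-40 + C)/(2*C))
-M(X(20), 75) = -(-40 + 75)/(2*75) = -35/(2*75) = -1*7/30 = -7/30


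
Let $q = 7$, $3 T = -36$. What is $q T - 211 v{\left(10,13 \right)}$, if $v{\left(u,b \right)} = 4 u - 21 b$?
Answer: $49079$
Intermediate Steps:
$T = -12$ ($T = \frac{1}{3} \left(-36\right) = -12$)
$v{\left(u,b \right)} = - 21 b + 4 u$
$q T - 211 v{\left(10,13 \right)} = 7 \left(-12\right) - 211 \left(\left(-21\right) 13 + 4 \cdot 10\right) = -84 - 211 \left(-273 + 40\right) = -84 - -49163 = -84 + 49163 = 49079$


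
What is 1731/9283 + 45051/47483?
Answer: 500401506/440784689 ≈ 1.1353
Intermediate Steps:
1731/9283 + 45051/47483 = 500401506/440784689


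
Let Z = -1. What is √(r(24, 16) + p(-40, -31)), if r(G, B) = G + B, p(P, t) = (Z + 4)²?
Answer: 7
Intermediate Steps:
p(P, t) = 9 (p(P, t) = (-1 + 4)² = 3² = 9)
r(G, B) = B + G
√(r(24, 16) + p(-40, -31)) = √((16 + 24) + 9) = √(40 + 9) = √49 = 7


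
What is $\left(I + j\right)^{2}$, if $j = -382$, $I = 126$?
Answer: $65536$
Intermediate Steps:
$\left(I + j\right)^{2} = \left(126 - 382\right)^{2} = \left(-256\right)^{2} = 65536$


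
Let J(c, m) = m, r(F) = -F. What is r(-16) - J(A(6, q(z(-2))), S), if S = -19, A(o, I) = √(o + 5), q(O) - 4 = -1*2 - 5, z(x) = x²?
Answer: 35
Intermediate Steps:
q(O) = -3 (q(O) = 4 + (-1*2 - 5) = 4 + (-2 - 5) = 4 - 7 = -3)
A(o, I) = √(5 + o)
r(-16) - J(A(6, q(z(-2))), S) = -1*(-16) - 1*(-19) = 16 + 19 = 35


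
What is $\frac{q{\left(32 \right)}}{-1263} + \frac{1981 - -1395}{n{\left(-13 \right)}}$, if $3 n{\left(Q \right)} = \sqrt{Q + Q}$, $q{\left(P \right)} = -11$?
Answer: $\frac{11}{1263} - \frac{5064 i \sqrt{26}}{13} \approx 0.0087094 - 1986.3 i$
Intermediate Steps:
$n{\left(Q \right)} = \frac{\sqrt{2} \sqrt{Q}}{3}$ ($n{\left(Q \right)} = \frac{\sqrt{Q + Q}}{3} = \frac{\sqrt{2 Q}}{3} = \frac{\sqrt{2} \sqrt{Q}}{3}$)
$\frac{q{\left(32 \right)}}{-1263} + \frac{1981 - -1395}{n{\left(-13 \right)}} = - \frac{11}{-1263} + \frac{1981 - -1395}{\frac{1}{3} \sqrt{2} \sqrt{-13}} = \left(-11\right) \left(- \frac{1}{1263}\right) + \frac{1981 + 1395}{\frac{1}{3} \sqrt{2} i \sqrt{13}} = \frac{11}{1263} + \frac{3376}{\frac{1}{3} i \sqrt{26}} = \frac{11}{1263} + 3376 \left(- \frac{3 i \sqrt{26}}{26}\right) = \frac{11}{1263} - \frac{5064 i \sqrt{26}}{13}$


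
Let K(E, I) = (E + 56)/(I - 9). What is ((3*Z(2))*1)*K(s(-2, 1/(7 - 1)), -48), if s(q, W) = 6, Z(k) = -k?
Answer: 124/19 ≈ 6.5263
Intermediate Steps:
K(E, I) = (56 + E)/(-9 + I)
((3*Z(2))*1)*K(s(-2, 1/(7 - 1)), -48) = ((3*(-1*2))*1)*((56 + 6)/(-9 - 48)) = ((3*(-2))*1)*(62/(-57)) = (-6*1)*(-1/57*62) = -6*(-62/57) = 124/19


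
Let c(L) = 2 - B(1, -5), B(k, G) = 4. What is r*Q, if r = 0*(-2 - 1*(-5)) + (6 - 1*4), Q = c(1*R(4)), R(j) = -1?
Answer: -4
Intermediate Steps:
c(L) = -2 (c(L) = 2 - 1*4 = 2 - 4 = -2)
Q = -2
r = 2 (r = 0*(-2 + 5) + (6 - 4) = 0*3 + 2 = 0 + 2 = 2)
r*Q = 2*(-2) = -4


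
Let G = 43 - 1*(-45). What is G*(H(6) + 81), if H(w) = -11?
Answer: 6160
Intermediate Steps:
G = 88 (G = 43 + 45 = 88)
G*(H(6) + 81) = 88*(-11 + 81) = 88*70 = 6160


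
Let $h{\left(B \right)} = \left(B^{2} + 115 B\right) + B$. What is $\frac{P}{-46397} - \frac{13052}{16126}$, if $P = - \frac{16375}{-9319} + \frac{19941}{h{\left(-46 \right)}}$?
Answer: $- \frac{394987194020921}{488072015691260} \approx -0.80928$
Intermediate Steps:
$h{\left(B \right)} = B^{2} + 116 B$
$P = - \frac{5787073}{1304660}$ ($P = - \frac{16375}{-9319} + \frac{19941}{\left(-46\right) \left(116 - 46\right)} = \left(-16375\right) \left(- \frac{1}{9319}\right) + \frac{19941}{\left(-46\right) 70} = \frac{16375}{9319} + \frac{19941}{-3220} = \frac{16375}{9319} + 19941 \left(- \frac{1}{3220}\right) = \frac{16375}{9319} - \frac{867}{140} = - \frac{5787073}{1304660} \approx -4.4357$)
$\frac{P}{-46397} - \frac{13052}{16126} = - \frac{5787073}{1304660 \left(-46397\right)} - \frac{13052}{16126} = \left(- \frac{5787073}{1304660}\right) \left(- \frac{1}{46397}\right) - \frac{6526}{8063} = \frac{5787073}{60532310020} - \frac{6526}{8063} = - \frac{394987194020921}{488072015691260}$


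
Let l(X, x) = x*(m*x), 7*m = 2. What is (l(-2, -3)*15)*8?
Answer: 2160/7 ≈ 308.57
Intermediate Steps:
m = 2/7 (m = (1/7)*2 = 2/7 ≈ 0.28571)
l(X, x) = 2*x**2/7 (l(X, x) = x*(2*x/7) = 2*x**2/7)
(l(-2, -3)*15)*8 = (((2/7)*(-3)**2)*15)*8 = (((2/7)*9)*15)*8 = ((18/7)*15)*8 = (270/7)*8 = 2160/7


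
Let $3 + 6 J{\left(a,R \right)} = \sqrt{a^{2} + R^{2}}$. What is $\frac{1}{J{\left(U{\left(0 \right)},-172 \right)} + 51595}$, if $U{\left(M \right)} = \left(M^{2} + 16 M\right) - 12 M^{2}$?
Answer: $\frac{6}{309739} \approx 1.9371 \cdot 10^{-5}$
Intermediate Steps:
$U{\left(M \right)} = - 11 M^{2} + 16 M$
$J{\left(a,R \right)} = - \frac{1}{2} + \frac{\sqrt{R^{2} + a^{2}}}{6}$ ($J{\left(a,R \right)} = - \frac{1}{2} + \frac{\sqrt{a^{2} + R^{2}}}{6} = - \frac{1}{2} + \frac{\sqrt{R^{2} + a^{2}}}{6}$)
$\frac{1}{J{\left(U{\left(0 \right)},-172 \right)} + 51595} = \frac{1}{\left(- \frac{1}{2} + \frac{\sqrt{\left(-172\right)^{2} + \left(0 \left(16 - 0\right)\right)^{2}}}{6}\right) + 51595} = \frac{1}{\left(- \frac{1}{2} + \frac{\sqrt{29584 + \left(0 \left(16 + 0\right)\right)^{2}}}{6}\right) + 51595} = \frac{1}{\left(- \frac{1}{2} + \frac{\sqrt{29584 + \left(0 \cdot 16\right)^{2}}}{6}\right) + 51595} = \frac{1}{\left(- \frac{1}{2} + \frac{\sqrt{29584 + 0^{2}}}{6}\right) + 51595} = \frac{1}{\left(- \frac{1}{2} + \frac{\sqrt{29584 + 0}}{6}\right) + 51595} = \frac{1}{\left(- \frac{1}{2} + \frac{\sqrt{29584}}{6}\right) + 51595} = \frac{1}{\left(- \frac{1}{2} + \frac{1}{6} \cdot 172\right) + 51595} = \frac{1}{\left(- \frac{1}{2} + \frac{86}{3}\right) + 51595} = \frac{1}{\frac{169}{6} + 51595} = \frac{1}{\frac{309739}{6}} = \frac{6}{309739}$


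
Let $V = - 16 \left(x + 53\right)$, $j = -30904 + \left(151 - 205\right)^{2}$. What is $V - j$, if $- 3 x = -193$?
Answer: $\frac{78332}{3} \approx 26111.0$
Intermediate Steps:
$x = \frac{193}{3}$ ($x = \left(- \frac{1}{3}\right) \left(-193\right) = \frac{193}{3} \approx 64.333$)
$j = -27988$ ($j = -30904 + \left(-54\right)^{2} = -30904 + 2916 = -27988$)
$V = - \frac{5632}{3}$ ($V = - 16 \left(\frac{193}{3} + 53\right) = \left(-16\right) \frac{352}{3} = - \frac{5632}{3} \approx -1877.3$)
$V - j = - \frac{5632}{3} - -27988 = - \frac{5632}{3} + 27988 = \frac{78332}{3}$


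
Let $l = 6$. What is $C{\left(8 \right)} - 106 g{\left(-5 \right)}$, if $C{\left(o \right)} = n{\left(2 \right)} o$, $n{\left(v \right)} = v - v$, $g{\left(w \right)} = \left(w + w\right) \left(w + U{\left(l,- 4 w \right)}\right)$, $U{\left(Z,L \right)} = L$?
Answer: $15900$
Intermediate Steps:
$g{\left(w \right)} = - 6 w^{2}$ ($g{\left(w \right)} = \left(w + w\right) \left(w - 4 w\right) = 2 w \left(- 3 w\right) = - 6 w^{2}$)
$n{\left(v \right)} = 0$
$C{\left(o \right)} = 0$ ($C{\left(o \right)} = 0 o = 0$)
$C{\left(8 \right)} - 106 g{\left(-5 \right)} = 0 - 106 \left(- 6 \left(-5\right)^{2}\right) = 0 - 106 \left(\left(-6\right) 25\right) = 0 - -15900 = 0 + 15900 = 15900$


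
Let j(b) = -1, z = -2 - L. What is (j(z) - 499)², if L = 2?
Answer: 250000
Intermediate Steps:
z = -4 (z = -2 - 1*2 = -2 - 2 = -4)
(j(z) - 499)² = (-1 - 499)² = (-500)² = 250000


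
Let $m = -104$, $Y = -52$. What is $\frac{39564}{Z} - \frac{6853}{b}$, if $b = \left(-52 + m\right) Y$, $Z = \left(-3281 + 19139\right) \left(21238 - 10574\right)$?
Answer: $- \frac{8045749397}{9526513776} \approx -0.84456$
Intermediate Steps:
$Z = 169109712$ ($Z = 15858 \cdot 10664 = 169109712$)
$b = 8112$ ($b = \left(-52 - 104\right) \left(-52\right) = \left(-156\right) \left(-52\right) = 8112$)
$\frac{39564}{Z} - \frac{6853}{b} = \frac{39564}{169109712} - \frac{6853}{8112} = 39564 \cdot \frac{1}{169109712} - \frac{6853}{8112} = \frac{1099}{4697492} - \frac{6853}{8112} = - \frac{8045749397}{9526513776}$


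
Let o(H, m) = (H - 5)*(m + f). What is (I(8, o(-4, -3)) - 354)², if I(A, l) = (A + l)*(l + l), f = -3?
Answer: 40220964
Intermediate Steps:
o(H, m) = (-5 + H)*(-3 + m) (o(H, m) = (H - 5)*(m - 3) = (-5 + H)*(-3 + m))
I(A, l) = 2*l*(A + l) (I(A, l) = (A + l)*(2*l) = 2*l*(A + l))
(I(8, o(-4, -3)) - 354)² = (2*(15 - 5*(-3) - 3*(-4) - 4*(-3))*(8 + (15 - 5*(-3) - 3*(-4) - 4*(-3))) - 354)² = (2*(15 + 15 + 12 + 12)*(8 + (15 + 15 + 12 + 12)) - 354)² = (2*54*(8 + 54) - 354)² = (2*54*62 - 354)² = (6696 - 354)² = 6342² = 40220964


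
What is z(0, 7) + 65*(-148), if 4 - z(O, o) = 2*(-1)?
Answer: -9614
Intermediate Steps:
z(O, o) = 6 (z(O, o) = 4 - 2*(-1) = 4 - 1*(-2) = 4 + 2 = 6)
z(0, 7) + 65*(-148) = 6 + 65*(-148) = 6 - 9620 = -9614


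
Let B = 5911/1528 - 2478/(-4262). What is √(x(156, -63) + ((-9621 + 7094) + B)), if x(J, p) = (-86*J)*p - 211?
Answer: √2233111228427770706/1628084 ≈ 917.86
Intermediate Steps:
B = 14489533/3256168 (B = 5911*(1/1528) - 2478*(-1/4262) = 5911/1528 + 1239/2131 = 14489533/3256168 ≈ 4.4499)
x(J, p) = -211 - 86*J*p (x(J, p) = -86*J*p - 211 = -211 - 86*J*p)
√(x(156, -63) + ((-9621 + 7094) + B)) = √((-211 - 86*156*(-63)) + ((-9621 + 7094) + 14489533/3256168)) = √((-211 + 845208) + (-2527 + 14489533/3256168)) = √(844997 - 8213847003/3256168) = √(2743238344493/3256168) = √2233111228427770706/1628084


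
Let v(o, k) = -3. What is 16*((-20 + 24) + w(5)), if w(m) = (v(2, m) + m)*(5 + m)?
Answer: 384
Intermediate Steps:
w(m) = (-3 + m)*(5 + m)
16*((-20 + 24) + w(5)) = 16*((-20 + 24) + (-15 + 5² + 2*5)) = 16*(4 + (-15 + 25 + 10)) = 16*(4 + 20) = 16*24 = 384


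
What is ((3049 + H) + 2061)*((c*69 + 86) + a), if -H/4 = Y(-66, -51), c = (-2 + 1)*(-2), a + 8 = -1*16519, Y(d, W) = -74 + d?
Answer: -92438010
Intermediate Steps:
a = -16527 (a = -8 - 1*16519 = -8 - 16519 = -16527)
c = 2 (c = -1*(-2) = 2)
H = 560 (H = -4*(-74 - 66) = -4*(-140) = 560)
((3049 + H) + 2061)*((c*69 + 86) + a) = ((3049 + 560) + 2061)*((2*69 + 86) - 16527) = (3609 + 2061)*((138 + 86) - 16527) = 5670*(224 - 16527) = 5670*(-16303) = -92438010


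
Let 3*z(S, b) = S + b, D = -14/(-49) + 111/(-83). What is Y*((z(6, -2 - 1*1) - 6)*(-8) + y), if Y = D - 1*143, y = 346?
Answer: -32305884/581 ≈ -55604.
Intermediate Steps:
D = -611/581 (D = -14*(-1/49) + 111*(-1/83) = 2/7 - 111/83 = -611/581 ≈ -1.0516)
Y = -83694/581 (Y = -611/581 - 1*143 = -611/581 - 143 = -83694/581 ≈ -144.05)
z(S, b) = S/3 + b/3 (z(S, b) = (S + b)/3 = S/3 + b/3)
Y*((z(6, -2 - 1*1) - 6)*(-8) + y) = -83694*((((1/3)*6 + (-2 - 1*1)/3) - 6)*(-8) + 346)/581 = -83694*(((2 + (-2 - 1)/3) - 6)*(-8) + 346)/581 = -83694*(((2 + (1/3)*(-3)) - 6)*(-8) + 346)/581 = -83694*(((2 - 1) - 6)*(-8) + 346)/581 = -83694*((1 - 6)*(-8) + 346)/581 = -83694*(-5*(-8) + 346)/581 = -83694*(40 + 346)/581 = -83694/581*386 = -32305884/581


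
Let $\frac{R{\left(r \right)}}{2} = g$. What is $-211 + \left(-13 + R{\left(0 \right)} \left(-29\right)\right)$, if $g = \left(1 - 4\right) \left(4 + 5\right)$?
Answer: $1342$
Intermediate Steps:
$g = -27$ ($g = \left(-3\right) 9 = -27$)
$R{\left(r \right)} = -54$ ($R{\left(r \right)} = 2 \left(-27\right) = -54$)
$-211 + \left(-13 + R{\left(0 \right)} \left(-29\right)\right) = -211 - -1553 = -211 + \left(-13 + 1566\right) = -211 + 1553 = 1342$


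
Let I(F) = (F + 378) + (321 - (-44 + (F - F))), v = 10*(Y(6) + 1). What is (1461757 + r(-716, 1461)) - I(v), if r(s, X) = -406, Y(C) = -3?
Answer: 1460628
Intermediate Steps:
v = -20 (v = 10*(-3 + 1) = 10*(-2) = -20)
I(F) = 743 + F (I(F) = (378 + F) + (321 - (-44 + 0)) = (378 + F) + (321 - 1*(-44)) = (378 + F) + (321 + 44) = (378 + F) + 365 = 743 + F)
(1461757 + r(-716, 1461)) - I(v) = (1461757 - 406) - (743 - 20) = 1461351 - 1*723 = 1461351 - 723 = 1460628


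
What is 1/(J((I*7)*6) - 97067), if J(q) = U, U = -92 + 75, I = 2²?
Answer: -1/97084 ≈ -1.0300e-5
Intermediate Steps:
I = 4
U = -17
J(q) = -17
1/(J((I*7)*6) - 97067) = 1/(-17 - 97067) = 1/(-97084) = -1/97084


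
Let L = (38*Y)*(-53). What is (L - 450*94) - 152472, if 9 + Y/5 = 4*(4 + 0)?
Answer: -265262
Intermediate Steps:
Y = 35 (Y = -45 + 5*(4*(4 + 0)) = -45 + 5*(4*4) = -45 + 5*16 = -45 + 80 = 35)
L = -70490 (L = (38*35)*(-53) = 1330*(-53) = -70490)
(L - 450*94) - 152472 = (-70490 - 450*94) - 152472 = (-70490 - 42300) - 152472 = -112790 - 152472 = -265262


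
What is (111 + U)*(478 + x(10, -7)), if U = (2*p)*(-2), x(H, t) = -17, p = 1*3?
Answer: 45639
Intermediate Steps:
p = 3
U = -12 (U = (2*3)*(-2) = 6*(-2) = -12)
(111 + U)*(478 + x(10, -7)) = (111 - 12)*(478 - 17) = 99*461 = 45639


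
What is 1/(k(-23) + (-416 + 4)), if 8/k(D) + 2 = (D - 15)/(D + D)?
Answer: -27/11308 ≈ -0.0023877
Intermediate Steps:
k(D) = 8/(-2 + (-15 + D)/(2*D)) (k(D) = 8/(-2 + (D - 15)/(D + D)) = 8/(-2 + (-15 + D)/((2*D))) = 8/(-2 + (-15 + D)*(1/(2*D))) = 8/(-2 + (-15 + D)/(2*D)))
1/(k(-23) + (-416 + 4)) = 1/(-16*(-23)/(15 + 3*(-23)) + (-416 + 4)) = 1/(-16*(-23)/(15 - 69) - 412) = 1/(-16*(-23)/(-54) - 412) = 1/(-16*(-23)*(-1/54) - 412) = 1/(-184/27 - 412) = 1/(-11308/27) = -27/11308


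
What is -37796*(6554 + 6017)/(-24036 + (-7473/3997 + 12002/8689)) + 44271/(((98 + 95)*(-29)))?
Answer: 92321128129535126455/4672295173858127 ≈ 19759.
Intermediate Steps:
-37796*(6554 + 6017)/(-24036 + (-7473/3997 + 12002/8689)) + 44271/(((98 + 95)*(-29))) = -37796*12571/(-24036 + (-7473*1/3997 + 12002*(1/8689))) + 44271/((193*(-29))) = -37796*12571/(-24036 + (-7473/3997 + 12002/8689)) + 44271/(-5597) = -37796*12571/(-24036 - 16960903/34729933) + 44271*(-1/5597) = -37796/((-834785630491/34729933*1/12571)) - 44271/5597 = -37796/(-834785630491/436589987743) - 44271/5597 = -37796*(-436589987743/834785630491) - 44271/5597 = 16501355176734428/834785630491 - 44271/5597 = 92321128129535126455/4672295173858127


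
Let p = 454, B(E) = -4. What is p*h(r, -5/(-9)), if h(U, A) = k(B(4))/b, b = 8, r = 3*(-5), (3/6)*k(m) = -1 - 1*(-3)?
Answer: 227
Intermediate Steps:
k(m) = 4 (k(m) = 2*(-1 - 1*(-3)) = 2*(-1 + 3) = 2*2 = 4)
r = -15
h(U, A) = ½ (h(U, A) = 4/8 = 4*(⅛) = ½)
p*h(r, -5/(-9)) = 454*(½) = 227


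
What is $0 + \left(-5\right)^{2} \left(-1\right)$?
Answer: $-25$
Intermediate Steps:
$0 + \left(-5\right)^{2} \left(-1\right) = 0 + 25 \left(-1\right) = 0 - 25 = -25$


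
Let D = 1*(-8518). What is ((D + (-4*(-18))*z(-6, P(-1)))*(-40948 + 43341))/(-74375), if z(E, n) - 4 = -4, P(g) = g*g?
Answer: 20383574/74375 ≈ 274.06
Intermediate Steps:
P(g) = g²
z(E, n) = 0 (z(E, n) = 4 - 4 = 0)
D = -8518
((D + (-4*(-18))*z(-6, P(-1)))*(-40948 + 43341))/(-74375) = ((-8518 - 4*(-18)*0)*(-40948 + 43341))/(-74375) = ((-8518 + 72*0)*2393)*(-1/74375) = ((-8518 + 0)*2393)*(-1/74375) = -8518*2393*(-1/74375) = -20383574*(-1/74375) = 20383574/74375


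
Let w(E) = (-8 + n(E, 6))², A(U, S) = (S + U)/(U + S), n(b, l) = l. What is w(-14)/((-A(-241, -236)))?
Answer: -4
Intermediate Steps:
A(U, S) = 1 (A(U, S) = (S + U)/(S + U) = 1)
w(E) = 4 (w(E) = (-8 + 6)² = (-2)² = 4)
w(-14)/((-A(-241, -236))) = 4/((-1*1)) = 4/(-1) = 4*(-1) = -4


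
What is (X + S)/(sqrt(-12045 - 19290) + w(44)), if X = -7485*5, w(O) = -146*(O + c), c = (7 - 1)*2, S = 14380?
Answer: 188415920/66878311 + 23045*I*sqrt(31335)/66878311 ≈ 2.8173 + 0.060997*I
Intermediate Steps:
c = 12 (c = 6*2 = 12)
w(O) = -1752 - 146*O (w(O) = -146*(O + 12) = -146*(12 + O) = -1752 - 146*O)
X = -37425
(X + S)/(sqrt(-12045 - 19290) + w(44)) = (-37425 + 14380)/(sqrt(-12045 - 19290) + (-1752 - 146*44)) = -23045/(sqrt(-31335) + (-1752 - 6424)) = -23045/(I*sqrt(31335) - 8176) = -23045/(-8176 + I*sqrt(31335))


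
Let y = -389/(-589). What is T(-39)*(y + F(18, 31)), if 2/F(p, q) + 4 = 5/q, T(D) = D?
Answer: -381147/70091 ≈ -5.4379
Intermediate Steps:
F(p, q) = 2/(-4 + 5/q)
y = 389/589 (y = -389*(-1/589) = 389/589 ≈ 0.66044)
T(-39)*(y + F(18, 31)) = -39*(389/589 - 2*31/(-5 + 4*31)) = -39*(389/589 - 2*31/(-5 + 124)) = -39*(389/589 - 2*31/119) = -39*(389/589 - 2*31*1/119) = -39*(389/589 - 62/119) = -39*9773/70091 = -381147/70091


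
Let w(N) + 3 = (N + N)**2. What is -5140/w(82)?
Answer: -5140/26893 ≈ -0.19113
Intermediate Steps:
w(N) = -3 + 4*N**2 (w(N) = -3 + (N + N)**2 = -3 + (2*N)**2 = -3 + 4*N**2)
-5140/w(82) = -5140/(-3 + 4*82**2) = -5140/(-3 + 4*6724) = -5140/(-3 + 26896) = -5140/26893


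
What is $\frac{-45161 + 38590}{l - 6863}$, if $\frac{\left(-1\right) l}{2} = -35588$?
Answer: $- \frac{6571}{64313} \approx -0.10217$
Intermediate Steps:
$l = 71176$ ($l = \left(-2\right) \left(-35588\right) = 71176$)
$\frac{-45161 + 38590}{l - 6863} = \frac{-45161 + 38590}{71176 - 6863} = - \frac{6571}{64313}$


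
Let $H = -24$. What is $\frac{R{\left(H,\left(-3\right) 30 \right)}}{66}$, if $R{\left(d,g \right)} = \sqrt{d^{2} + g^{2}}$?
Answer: $\frac{\sqrt{241}}{11} \approx 1.4113$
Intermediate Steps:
$\frac{R{\left(H,\left(-3\right) 30 \right)}}{66} = \frac{\sqrt{\left(-24\right)^{2} + \left(\left(-3\right) 30\right)^{2}}}{66} = \sqrt{576 + \left(-90\right)^{2}} \cdot \frac{1}{66} = \sqrt{576 + 8100} \cdot \frac{1}{66} = \sqrt{8676} \cdot \frac{1}{66} = 6 \sqrt{241} \cdot \frac{1}{66} = \frac{\sqrt{241}}{11}$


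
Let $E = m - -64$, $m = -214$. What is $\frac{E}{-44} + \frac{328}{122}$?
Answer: $\frac{8183}{1342} \approx 6.0976$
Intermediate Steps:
$E = -150$ ($E = -214 - -64 = -214 + 64 = -150$)
$\frac{E}{-44} + \frac{328}{122} = - \frac{150}{-44} + \frac{328}{122} = \left(-150\right) \left(- \frac{1}{44}\right) + 328 \cdot \frac{1}{122} = \frac{75}{22} + \frac{164}{61} = \frac{8183}{1342}$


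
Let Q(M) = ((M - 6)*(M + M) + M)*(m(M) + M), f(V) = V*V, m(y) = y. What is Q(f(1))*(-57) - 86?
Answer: 940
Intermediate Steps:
f(V) = V²
Q(M) = 2*M*(M + 2*M*(-6 + M)) (Q(M) = ((M - 6)*(M + M) + M)*(M + M) = ((-6 + M)*(2*M) + M)*(2*M) = (2*M*(-6 + M) + M)*(2*M) = (M + 2*M*(-6 + M))*(2*M) = 2*M*(M + 2*M*(-6 + M)))
Q(f(1))*(-57) - 86 = ((1²)²*(-22 + 4*1²))*(-57) - 86 = (1²*(-22 + 4*1))*(-57) - 86 = (1*(-22 + 4))*(-57) - 86 = (1*(-18))*(-57) - 86 = -18*(-57) - 86 = 1026 - 86 = 940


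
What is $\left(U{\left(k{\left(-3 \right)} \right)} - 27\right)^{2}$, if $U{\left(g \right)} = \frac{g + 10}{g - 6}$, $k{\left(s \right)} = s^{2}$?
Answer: $\frac{3844}{9} \approx 427.11$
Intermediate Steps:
$U{\left(g \right)} = \frac{10 + g}{-6 + g}$
$\left(U{\left(k{\left(-3 \right)} \right)} - 27\right)^{2} = \left(\frac{10 + \left(-3\right)^{2}}{-6 + \left(-3\right)^{2}} - 27\right)^{2} = \left(\frac{10 + 9}{-6 + 9} - 27\right)^{2} = \left(\frac{1}{3} \cdot 19 - 27\right)^{2} = \left(\frac{19}{3} - 27\right)^{2} = \left(- \frac{62}{3}\right)^{2} = \frac{3844}{9}$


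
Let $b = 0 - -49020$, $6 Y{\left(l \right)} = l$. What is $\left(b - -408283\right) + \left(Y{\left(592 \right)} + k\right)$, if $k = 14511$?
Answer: $\frac{1415738}{3} \approx 4.7191 \cdot 10^{5}$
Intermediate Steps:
$Y{\left(l \right)} = \frac{l}{6}$
$b = 49020$ ($b = 0 + 49020 = 49020$)
$\left(b - -408283\right) + \left(Y{\left(592 \right)} + k\right) = \left(49020 - -408283\right) + \left(\frac{1}{6} \cdot 592 + 14511\right) = \left(49020 + 408283\right) + \left(\frac{296}{3} + 14511\right) = 457303 + \frac{43829}{3} = \frac{1415738}{3}$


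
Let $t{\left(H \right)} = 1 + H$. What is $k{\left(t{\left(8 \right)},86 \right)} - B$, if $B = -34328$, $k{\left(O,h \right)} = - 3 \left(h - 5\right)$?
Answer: $34085$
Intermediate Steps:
$k{\left(O,h \right)} = 15 - 3 h$ ($k{\left(O,h \right)} = - 3 \left(-5 + h\right) = 15 - 3 h$)
$k{\left(t{\left(8 \right)},86 \right)} - B = \left(15 - 258\right) - -34328 = \left(15 - 258\right) + 34328 = -243 + 34328 = 34085$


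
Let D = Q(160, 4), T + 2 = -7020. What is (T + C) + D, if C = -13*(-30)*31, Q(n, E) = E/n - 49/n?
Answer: 162167/32 ≈ 5067.7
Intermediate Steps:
T = -7022 (T = -2 - 7020 = -7022)
Q(n, E) = -49/n + E/n
C = 12090 (C = 390*31 = 12090)
D = -9/32 (D = (-49 + 4)/160 = (1/160)*(-45) = -9/32 ≈ -0.28125)
(T + C) + D = (-7022 + 12090) - 9/32 = 5068 - 9/32 = 162167/32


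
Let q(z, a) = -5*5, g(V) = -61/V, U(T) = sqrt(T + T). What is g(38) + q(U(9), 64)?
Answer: -1011/38 ≈ -26.605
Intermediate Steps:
U(T) = sqrt(2)*sqrt(T) (U(T) = sqrt(2*T) = sqrt(2)*sqrt(T))
q(z, a) = -25
g(38) + q(U(9), 64) = -61/38 - 25 = -1011/38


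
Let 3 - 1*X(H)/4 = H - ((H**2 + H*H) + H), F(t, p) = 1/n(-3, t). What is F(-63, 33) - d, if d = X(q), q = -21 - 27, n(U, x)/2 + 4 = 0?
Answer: -147553/8 ≈ -18444.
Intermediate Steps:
n(U, x) = -8 (n(U, x) = -8 + 2*0 = -8 + 0 = -8)
F(t, p) = -1/8 (F(t, p) = 1/(-8) = -1/8)
q = -48
X(H) = 12 + 8*H**2 (X(H) = 12 - 4*(H - ((H**2 + H*H) + H)) = 12 - 4*(H - ((H**2 + H**2) + H)) = 12 - 4*(H - (2*H**2 + H)) = 12 - 4*(H - (H + 2*H**2)) = 12 - 4*(H + (-H - 2*H**2)) = 12 - (-8)*H**2 = 12 + 8*H**2)
d = 18444 (d = 12 + 8*(-48)**2 = 12 + 8*2304 = 12 + 18432 = 18444)
F(-63, 33) - d = -1/8 - 1*18444 = -1/8 - 18444 = -147553/8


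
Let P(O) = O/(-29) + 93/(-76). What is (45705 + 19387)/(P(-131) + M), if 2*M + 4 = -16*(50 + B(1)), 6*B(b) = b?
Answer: -430388304/2645063 ≈ -162.71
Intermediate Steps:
B(b) = b/6
P(O) = -93/76 - O/29 (P(O) = O*(-1/29) + 93*(-1/76) = -O/29 - 93/76 = -93/76 - O/29)
M = -1210/3 (M = -2 + (-16*(50 + (⅙)*1))/2 = -2 + (-16*(50 + ⅙))/2 = -2 + (-16*301/6)/2 = -2 + (½)*(-2408/3) = -2 - 1204/3 = -1210/3 ≈ -403.33)
(45705 + 19387)/(P(-131) + M) = (45705 + 19387)/((-93/76 - 1/29*(-131)) - 1210/3) = 65092/((-93/76 + 131/29) - 1210/3) = 65092/(7259/2204 - 1210/3) = 65092/(-2645063/6612) = 65092*(-6612/2645063) = -430388304/2645063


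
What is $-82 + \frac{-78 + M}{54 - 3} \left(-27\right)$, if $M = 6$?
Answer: $- \frac{746}{17} \approx -43.882$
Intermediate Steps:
$-82 + \frac{-78 + M}{54 - 3} \left(-27\right) = -82 + \frac{-78 + 6}{54 - 3} \left(-27\right) = -82 + - \frac{72}{51} \left(-27\right) = -82 + \left(-72\right) \frac{1}{51} \left(-27\right) = -82 - - \frac{648}{17} = -82 + \frac{648}{17} = - \frac{746}{17}$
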